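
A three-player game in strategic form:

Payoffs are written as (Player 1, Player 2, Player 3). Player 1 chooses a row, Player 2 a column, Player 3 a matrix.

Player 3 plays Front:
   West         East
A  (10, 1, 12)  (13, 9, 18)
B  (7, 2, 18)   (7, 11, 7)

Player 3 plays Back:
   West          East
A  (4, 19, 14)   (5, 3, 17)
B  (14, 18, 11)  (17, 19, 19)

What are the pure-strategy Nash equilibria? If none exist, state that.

(A, West, Front): Player 2 can switch to East (1 → 9). Not NE.
(A, West, Back): Player 1 can switch to B (4 → 14). Not NE.
(A, East, Front): Player 1 gets 13, best alternative 7; Player 2 gets 9, best alternative 1; Player 3 gets 18, best alternative 17. No profitable deviation — NE.
(A, East, Back): Player 1 can switch to B (5 → 17). Not NE.
(B, West, Front): Player 1 can switch to A (7 → 10). Not NE.
(B, West, Back): Player 2 can switch to East (18 → 19). Not NE.
(B, East, Front): Player 1 can switch to A (7 → 13). Not NE.
(B, East, Back): Player 1 gets 17, best alternative 5; Player 2 gets 19, best alternative 18; Player 3 gets 19, best alternative 7. No profitable deviation — NE.

The pure Nash equilibria are (A, East, Front), (B, East, Back).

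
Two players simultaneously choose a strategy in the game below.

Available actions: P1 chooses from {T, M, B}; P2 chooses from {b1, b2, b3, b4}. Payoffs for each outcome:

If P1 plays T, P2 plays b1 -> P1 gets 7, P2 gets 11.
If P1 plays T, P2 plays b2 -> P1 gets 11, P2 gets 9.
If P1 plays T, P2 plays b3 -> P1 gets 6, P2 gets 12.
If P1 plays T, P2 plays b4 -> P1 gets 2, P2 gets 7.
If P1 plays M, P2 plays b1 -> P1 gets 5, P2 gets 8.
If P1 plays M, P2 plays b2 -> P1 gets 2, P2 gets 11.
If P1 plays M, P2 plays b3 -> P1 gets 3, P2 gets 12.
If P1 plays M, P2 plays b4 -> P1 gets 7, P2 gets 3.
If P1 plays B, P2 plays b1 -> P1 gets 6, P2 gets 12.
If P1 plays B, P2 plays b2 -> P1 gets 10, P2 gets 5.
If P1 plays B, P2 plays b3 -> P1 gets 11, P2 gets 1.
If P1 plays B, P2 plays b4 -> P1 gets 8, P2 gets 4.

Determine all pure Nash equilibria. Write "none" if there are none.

This game has no pure Nash equilibrium.

For each strategy profile, look for a profitable unilateral deviation.
(T, b1): P2 can switch to b3 (11 → 12). Not NE.
(T, b2): P2 can switch to b1 (9 → 11). Not NE.
(T, b3): P1 can switch to B (6 → 11). Not NE.
(T, b4): P1 can switch to M (2 → 7). Not NE.
(M, b1): P1 can switch to T (5 → 7). Not NE.
(M, b2): P1 can switch to T (2 → 11). Not NE.
(M, b3): P1 can switch to T (3 → 6). Not NE.
(M, b4): P1 can switch to B (7 → 8). Not NE.
(B, b1): P1 can switch to T (6 → 7). Not NE.
(B, b2): P1 can switch to T (10 → 11). Not NE.
(B, b3): P2 can switch to b1 (1 → 12). Not NE.
(B, b4): P2 can switch to b1 (4 → 12). Not NE.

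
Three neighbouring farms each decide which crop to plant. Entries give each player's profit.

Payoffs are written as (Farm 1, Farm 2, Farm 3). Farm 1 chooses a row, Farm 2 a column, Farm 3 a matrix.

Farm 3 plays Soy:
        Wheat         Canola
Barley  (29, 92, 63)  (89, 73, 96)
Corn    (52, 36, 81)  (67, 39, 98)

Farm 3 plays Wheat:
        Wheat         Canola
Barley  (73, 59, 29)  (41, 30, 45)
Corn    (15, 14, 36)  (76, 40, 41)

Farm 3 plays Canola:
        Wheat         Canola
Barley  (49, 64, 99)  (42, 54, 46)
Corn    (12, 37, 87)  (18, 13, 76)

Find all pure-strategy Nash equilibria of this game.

(Barley, Wheat, Canola)

Farm 1 against (Wheat, Soy): payoffs 29, 52 → best response Corn.
Farm 1 against (Wheat, Wheat): payoffs 73, 15 → best response Barley.
Farm 1 against (Wheat, Canola): payoffs 49, 12 → best response Barley.
Farm 1 against (Canola, Soy): payoffs 89, 67 → best response Barley.
Farm 1 against (Canola, Wheat): payoffs 41, 76 → best response Corn.
Farm 1 against (Canola, Canola): payoffs 42, 18 → best response Barley.
Farm 2 against (Barley, Soy): payoffs 92, 73 → best response Wheat.
Farm 2 against (Barley, Wheat): payoffs 59, 30 → best response Wheat.
Farm 2 against (Barley, Canola): payoffs 64, 54 → best response Wheat.
Farm 2 against (Corn, Soy): payoffs 36, 39 → best response Canola.
Farm 2 against (Corn, Wheat): payoffs 14, 40 → best response Canola.
Farm 2 against (Corn, Canola): payoffs 37, 13 → best response Wheat.
Farm 3 against (Barley, Wheat): payoffs 63, 29, 99 → best response Canola.
Farm 3 against (Barley, Canola): payoffs 96, 45, 46 → best response Soy.
Farm 3 against (Corn, Wheat): payoffs 81, 36, 87 → best response Canola.
Farm 3 against (Corn, Canola): payoffs 98, 41, 76 → best response Soy.
Mutual best responses: (Barley, Wheat, Canola).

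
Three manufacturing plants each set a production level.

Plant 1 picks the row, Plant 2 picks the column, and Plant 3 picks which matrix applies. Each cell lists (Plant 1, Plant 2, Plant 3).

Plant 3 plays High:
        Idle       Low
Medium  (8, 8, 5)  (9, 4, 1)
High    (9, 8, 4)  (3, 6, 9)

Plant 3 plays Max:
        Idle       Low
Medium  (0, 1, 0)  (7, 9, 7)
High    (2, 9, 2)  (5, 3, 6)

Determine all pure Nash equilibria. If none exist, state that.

(Medium, Low, Max), (High, Idle, High)

(Medium, Idle, High): Plant 1 can switch to High (8 → 9). Not NE.
(Medium, Idle, Max): Plant 1 can switch to High (0 → 2). Not NE.
(Medium, Low, High): Plant 2 can switch to Idle (4 → 8). Not NE.
(Medium, Low, Max): Plant 1 gets 7, best alternative 5; Plant 2 gets 9, best alternative 1; Plant 3 gets 7, best alternative 1. No profitable deviation — NE.
(High, Idle, High): Plant 1 gets 9, best alternative 8; Plant 2 gets 8, best alternative 6; Plant 3 gets 4, best alternative 2. No profitable deviation — NE.
(High, Idle, Max): Plant 3 can switch to High (2 → 4). Not NE.
(High, Low, High): Plant 1 can switch to Medium (3 → 9). Not NE.
(High, Low, Max): Plant 1 can switch to Medium (5 → 7). Not NE.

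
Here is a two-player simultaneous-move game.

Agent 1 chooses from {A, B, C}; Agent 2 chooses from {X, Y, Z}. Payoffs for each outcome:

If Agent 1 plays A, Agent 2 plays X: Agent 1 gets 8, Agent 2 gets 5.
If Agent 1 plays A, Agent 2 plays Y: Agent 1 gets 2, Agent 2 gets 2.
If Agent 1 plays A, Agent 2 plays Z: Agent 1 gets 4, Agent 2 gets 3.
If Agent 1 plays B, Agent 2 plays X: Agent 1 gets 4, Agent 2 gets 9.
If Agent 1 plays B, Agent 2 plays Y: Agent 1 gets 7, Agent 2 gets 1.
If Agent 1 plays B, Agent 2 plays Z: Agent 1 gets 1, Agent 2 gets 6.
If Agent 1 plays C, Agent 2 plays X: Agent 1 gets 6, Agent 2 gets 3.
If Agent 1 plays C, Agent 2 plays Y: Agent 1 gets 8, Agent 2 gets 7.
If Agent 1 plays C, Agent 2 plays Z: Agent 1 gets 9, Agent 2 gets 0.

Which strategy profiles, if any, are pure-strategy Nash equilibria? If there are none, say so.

(A, X); (C, Y)

(A, X): Agent 1 gets 8, best alternative 6; Agent 2 gets 5, best alternative 3. No profitable deviation — NE.
(A, Y): Agent 1 can switch to B (2 → 7). Not NE.
(A, Z): Agent 1 can switch to C (4 → 9). Not NE.
(B, X): Agent 1 can switch to A (4 → 8). Not NE.
(B, Y): Agent 1 can switch to C (7 → 8). Not NE.
(B, Z): Agent 1 can switch to A (1 → 4). Not NE.
(C, X): Agent 1 can switch to A (6 → 8). Not NE.
(C, Y): Agent 1 gets 8, best alternative 7; Agent 2 gets 7, best alternative 3. No profitable deviation — NE.
(C, Z): Agent 2 can switch to X (0 → 3). Not NE.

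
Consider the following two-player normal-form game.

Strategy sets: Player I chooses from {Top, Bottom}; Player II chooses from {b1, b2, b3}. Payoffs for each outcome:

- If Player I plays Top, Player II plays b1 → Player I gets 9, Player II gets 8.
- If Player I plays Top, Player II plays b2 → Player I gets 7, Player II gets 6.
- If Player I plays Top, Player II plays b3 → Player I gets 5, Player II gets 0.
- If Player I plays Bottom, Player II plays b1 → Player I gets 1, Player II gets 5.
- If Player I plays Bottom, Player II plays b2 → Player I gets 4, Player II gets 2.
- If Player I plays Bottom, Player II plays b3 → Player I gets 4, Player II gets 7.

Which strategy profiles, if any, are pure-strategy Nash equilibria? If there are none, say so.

Player I against b1: payoffs 9, 1 → best response Top.
Player I against b2: payoffs 7, 4 → best response Top.
Player I against b3: payoffs 5, 4 → best response Top.
Player II against Top: payoffs 8, 6, 0 → best response b1.
Player II against Bottom: payoffs 5, 2, 7 → best response b3.
Mutual best responses: (Top, b1).

The unique pure-strategy Nash equilibrium is (Top, b1).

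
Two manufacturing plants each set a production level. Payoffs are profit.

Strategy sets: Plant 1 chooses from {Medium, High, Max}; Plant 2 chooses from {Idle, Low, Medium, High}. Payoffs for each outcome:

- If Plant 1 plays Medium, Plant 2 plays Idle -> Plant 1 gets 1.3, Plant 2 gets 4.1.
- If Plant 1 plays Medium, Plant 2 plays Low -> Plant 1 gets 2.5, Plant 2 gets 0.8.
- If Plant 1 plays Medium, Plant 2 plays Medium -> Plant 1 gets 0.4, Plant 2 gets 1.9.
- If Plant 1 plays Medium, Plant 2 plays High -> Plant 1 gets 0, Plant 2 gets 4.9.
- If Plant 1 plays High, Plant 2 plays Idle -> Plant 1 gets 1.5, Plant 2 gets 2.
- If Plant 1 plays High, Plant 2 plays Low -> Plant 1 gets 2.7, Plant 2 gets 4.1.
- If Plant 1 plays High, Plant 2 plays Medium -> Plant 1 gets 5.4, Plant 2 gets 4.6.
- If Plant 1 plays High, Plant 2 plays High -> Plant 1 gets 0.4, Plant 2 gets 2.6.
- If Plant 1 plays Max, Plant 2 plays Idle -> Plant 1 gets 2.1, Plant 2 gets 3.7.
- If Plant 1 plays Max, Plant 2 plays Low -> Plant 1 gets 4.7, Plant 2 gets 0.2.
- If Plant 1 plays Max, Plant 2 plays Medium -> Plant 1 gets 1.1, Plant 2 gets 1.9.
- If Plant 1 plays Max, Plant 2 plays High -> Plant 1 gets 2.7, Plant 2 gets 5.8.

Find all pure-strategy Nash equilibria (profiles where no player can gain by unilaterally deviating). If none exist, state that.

Plant 1 against Idle: payoffs 1.3, 1.5, 2.1 → best response Max.
Plant 1 against Low: payoffs 2.5, 2.7, 4.7 → best response Max.
Plant 1 against Medium: payoffs 0.4, 5.4, 1.1 → best response High.
Plant 1 against High: payoffs 0, 0.4, 2.7 → best response Max.
Plant 2 against Medium: payoffs 4.1, 0.8, 1.9, 4.9 → best response High.
Plant 2 against High: payoffs 2, 4.1, 4.6, 2.6 → best response Medium.
Plant 2 against Max: payoffs 3.7, 0.2, 1.9, 5.8 → best response High.
Mutual best responses: (High, Medium); (Max, High).

The pure Nash equilibria are (High, Medium) and (Max, High).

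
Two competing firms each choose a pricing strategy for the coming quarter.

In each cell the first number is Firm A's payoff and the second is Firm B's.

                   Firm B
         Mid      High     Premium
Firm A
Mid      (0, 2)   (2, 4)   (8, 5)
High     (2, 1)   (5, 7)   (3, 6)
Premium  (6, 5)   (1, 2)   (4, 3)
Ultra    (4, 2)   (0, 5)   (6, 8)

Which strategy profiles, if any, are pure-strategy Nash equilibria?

Firm A against Mid: payoffs 0, 2, 6, 4 → best response Premium.
Firm A against High: payoffs 2, 5, 1, 0 → best response High.
Firm A against Premium: payoffs 8, 3, 4, 6 → best response Mid.
Firm B against Mid: payoffs 2, 4, 5 → best response Premium.
Firm B against High: payoffs 1, 7, 6 → best response High.
Firm B against Premium: payoffs 5, 2, 3 → best response Mid.
Firm B against Ultra: payoffs 2, 5, 8 → best response Premium.
Mutual best responses: (Mid, Premium); (High, High); (Premium, Mid).

The pure Nash equilibria are (Mid, Premium), (High, High), (Premium, Mid).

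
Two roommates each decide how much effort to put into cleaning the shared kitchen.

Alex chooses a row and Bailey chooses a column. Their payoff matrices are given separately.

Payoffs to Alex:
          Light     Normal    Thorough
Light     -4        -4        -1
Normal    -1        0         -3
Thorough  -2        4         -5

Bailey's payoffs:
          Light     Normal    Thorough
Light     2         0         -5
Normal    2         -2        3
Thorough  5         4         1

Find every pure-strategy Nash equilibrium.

none

Check each profile: it is a Nash equilibrium iff no player can strictly gain by switching unilaterally.
(Light, Light): Alex can switch to Normal (-4 → -1). Not NE.
(Light, Normal): Alex can switch to Normal (-4 → 0). Not NE.
(Light, Thorough): Bailey can switch to Light (-5 → 2). Not NE.
(Normal, Light): Bailey can switch to Thorough (2 → 3). Not NE.
(Normal, Normal): Alex can switch to Thorough (0 → 4). Not NE.
(Normal, Thorough): Alex can switch to Light (-3 → -1). Not NE.
(The remaining 3 profiles each have a profitable deviation by the same check.)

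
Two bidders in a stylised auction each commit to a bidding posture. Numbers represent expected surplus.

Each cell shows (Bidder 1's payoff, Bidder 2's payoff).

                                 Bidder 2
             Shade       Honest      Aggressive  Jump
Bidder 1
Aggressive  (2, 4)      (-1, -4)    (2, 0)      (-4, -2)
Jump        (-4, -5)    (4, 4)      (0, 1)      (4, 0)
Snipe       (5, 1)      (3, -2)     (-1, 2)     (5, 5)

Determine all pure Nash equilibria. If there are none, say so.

Pure-strategy Nash equilibria: (Jump, Honest) and (Snipe, Jump)

Bidder 1 against Shade: payoffs 2, -4, 5 → best response Snipe.
Bidder 1 against Honest: payoffs -1, 4, 3 → best response Jump.
Bidder 1 against Aggressive: payoffs 2, 0, -1 → best response Aggressive.
Bidder 1 against Jump: payoffs -4, 4, 5 → best response Snipe.
Bidder 2 against Aggressive: payoffs 4, -4, 0, -2 → best response Shade.
Bidder 2 against Jump: payoffs -5, 4, 1, 0 → best response Honest.
Bidder 2 against Snipe: payoffs 1, -2, 2, 5 → best response Jump.
Mutual best responses: (Jump, Honest); (Snipe, Jump).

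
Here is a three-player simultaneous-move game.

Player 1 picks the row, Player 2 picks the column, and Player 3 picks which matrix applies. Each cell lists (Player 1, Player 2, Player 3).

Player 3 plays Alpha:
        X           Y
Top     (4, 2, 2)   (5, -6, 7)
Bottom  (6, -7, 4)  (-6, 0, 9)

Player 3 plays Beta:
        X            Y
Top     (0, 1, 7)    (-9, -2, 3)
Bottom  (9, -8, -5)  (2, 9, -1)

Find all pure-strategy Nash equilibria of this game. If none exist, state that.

No pure-strategy Nash equilibrium.

Player 1 against (X, Alpha): payoffs 4, 6 → best response Bottom.
Player 1 against (X, Beta): payoffs 0, 9 → best response Bottom.
Player 1 against (Y, Alpha): payoffs 5, -6 → best response Top.
Player 1 against (Y, Beta): payoffs -9, 2 → best response Bottom.
Player 2 against (Top, Alpha): payoffs 2, -6 → best response X.
Player 2 against (Top, Beta): payoffs 1, -2 → best response X.
Player 2 against (Bottom, Alpha): payoffs -7, 0 → best response Y.
Player 2 against (Bottom, Beta): payoffs -8, 9 → best response Y.
Player 3 against (Top, X): payoffs 2, 7 → best response Beta.
Player 3 against (Top, Y): payoffs 7, 3 → best response Alpha.
Player 3 against (Bottom, X): payoffs 4, -5 → best response Alpha.
Player 3 against (Bottom, Y): payoffs 9, -1 → best response Alpha.
No profile is a mutual best response for all players.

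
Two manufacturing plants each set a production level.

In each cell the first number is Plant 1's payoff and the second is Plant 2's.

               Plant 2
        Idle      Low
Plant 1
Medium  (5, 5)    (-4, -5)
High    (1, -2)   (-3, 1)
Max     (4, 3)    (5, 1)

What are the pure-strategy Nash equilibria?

(Medium, Idle)

(Medium, Idle): Plant 1 gets 5, best alternative 4; Plant 2 gets 5, best alternative -5. No profitable deviation — NE.
(Medium, Low): Plant 1 can switch to High (-4 → -3). Not NE.
(High, Idle): Plant 1 can switch to Medium (1 → 5). Not NE.
(High, Low): Plant 1 can switch to Max (-3 → 5). Not NE.
(Max, Idle): Plant 1 can switch to Medium (4 → 5). Not NE.
(Max, Low): Plant 2 can switch to Idle (1 → 3). Not NE.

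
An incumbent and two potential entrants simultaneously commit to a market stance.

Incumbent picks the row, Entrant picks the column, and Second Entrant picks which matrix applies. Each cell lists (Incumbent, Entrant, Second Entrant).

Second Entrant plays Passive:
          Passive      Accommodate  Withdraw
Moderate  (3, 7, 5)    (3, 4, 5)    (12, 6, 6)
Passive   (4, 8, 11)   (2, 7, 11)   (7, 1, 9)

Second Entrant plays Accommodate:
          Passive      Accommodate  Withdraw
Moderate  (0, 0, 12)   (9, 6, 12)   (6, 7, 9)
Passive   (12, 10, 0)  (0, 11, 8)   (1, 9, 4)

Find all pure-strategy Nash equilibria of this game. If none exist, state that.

Pure-strategy Nash equilibria: (Moderate, Withdraw, Accommodate); (Passive, Passive, Passive)

Incumbent against (Passive, Passive): payoffs 3, 4 → best response Passive.
Incumbent against (Passive, Accommodate): payoffs 0, 12 → best response Passive.
Incumbent against (Accommodate, Passive): payoffs 3, 2 → best response Moderate.
Incumbent against (Accommodate, Accommodate): payoffs 9, 0 → best response Moderate.
Incumbent against (Withdraw, Passive): payoffs 12, 7 → best response Moderate.
Incumbent against (Withdraw, Accommodate): payoffs 6, 1 → best response Moderate.
Entrant against (Moderate, Passive): payoffs 7, 4, 6 → best response Passive.
Entrant against (Moderate, Accommodate): payoffs 0, 6, 7 → best response Withdraw.
Entrant against (Passive, Passive): payoffs 8, 7, 1 → best response Passive.
Entrant against (Passive, Accommodate): payoffs 10, 11, 9 → best response Accommodate.
Second Entrant against (Moderate, Passive): payoffs 5, 12 → best response Accommodate.
Second Entrant against (Moderate, Accommodate): payoffs 5, 12 → best response Accommodate.
Second Entrant against (Moderate, Withdraw): payoffs 6, 9 → best response Accommodate.
Second Entrant against (Passive, Passive): payoffs 11, 0 → best response Passive.
Second Entrant against (Passive, Accommodate): payoffs 11, 8 → best response Passive.
Second Entrant against (Passive, Withdraw): payoffs 9, 4 → best response Passive.
Mutual best responses: (Moderate, Withdraw, Accommodate); (Passive, Passive, Passive).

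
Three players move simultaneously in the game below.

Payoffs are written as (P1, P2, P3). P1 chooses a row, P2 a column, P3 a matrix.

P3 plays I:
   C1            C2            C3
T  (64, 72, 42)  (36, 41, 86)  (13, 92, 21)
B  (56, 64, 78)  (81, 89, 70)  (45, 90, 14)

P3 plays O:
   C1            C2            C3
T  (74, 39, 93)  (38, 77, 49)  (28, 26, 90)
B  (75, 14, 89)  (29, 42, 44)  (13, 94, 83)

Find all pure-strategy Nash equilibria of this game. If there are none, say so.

No pure-strategy Nash equilibrium.

(T, C1, I): P2 can switch to C3 (72 → 92). Not NE.
(T, C1, O): P1 can switch to B (74 → 75). Not NE.
(T, C2, I): P1 can switch to B (36 → 81). Not NE.
(T, C2, O): P3 can switch to I (49 → 86). Not NE.
(T, C3, I): P1 can switch to B (13 → 45). Not NE.
(T, C3, O): P2 can switch to C1 (26 → 39). Not NE.
(B, C1, I): P1 can switch to T (56 → 64). Not NE.
(B, C1, O): P2 can switch to C2 (14 → 42). Not NE.
(The remaining 4 profiles each have a profitable deviation by the same check.)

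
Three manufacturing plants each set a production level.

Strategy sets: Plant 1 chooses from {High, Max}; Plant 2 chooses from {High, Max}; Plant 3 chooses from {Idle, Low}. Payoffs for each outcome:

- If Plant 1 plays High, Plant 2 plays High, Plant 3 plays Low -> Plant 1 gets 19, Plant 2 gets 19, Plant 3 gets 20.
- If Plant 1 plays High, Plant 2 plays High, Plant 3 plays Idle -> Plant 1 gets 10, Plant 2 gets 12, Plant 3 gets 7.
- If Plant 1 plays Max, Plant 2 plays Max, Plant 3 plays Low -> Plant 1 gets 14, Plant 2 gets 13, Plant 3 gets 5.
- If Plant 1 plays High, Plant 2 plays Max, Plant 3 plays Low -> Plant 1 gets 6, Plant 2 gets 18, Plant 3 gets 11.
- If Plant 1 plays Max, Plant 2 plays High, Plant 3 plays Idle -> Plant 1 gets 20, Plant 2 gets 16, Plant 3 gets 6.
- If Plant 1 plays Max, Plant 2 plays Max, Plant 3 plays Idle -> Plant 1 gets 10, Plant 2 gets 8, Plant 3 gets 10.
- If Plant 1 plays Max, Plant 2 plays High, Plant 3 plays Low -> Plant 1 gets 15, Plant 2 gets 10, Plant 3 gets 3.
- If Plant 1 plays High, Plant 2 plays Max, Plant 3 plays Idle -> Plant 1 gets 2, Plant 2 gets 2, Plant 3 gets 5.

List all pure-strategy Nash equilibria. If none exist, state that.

(High, High, Idle): Plant 1 can switch to Max (10 → 20). Not NE.
(High, High, Low): Plant 1 gets 19, best alternative 15; Plant 2 gets 19, best alternative 18; Plant 3 gets 20, best alternative 7. No profitable deviation — NE.
(High, Max, Idle): Plant 1 can switch to Max (2 → 10). Not NE.
(High, Max, Low): Plant 1 can switch to Max (6 → 14). Not NE.
(Max, High, Idle): Plant 1 gets 20, best alternative 10; Plant 2 gets 16, best alternative 8; Plant 3 gets 6, best alternative 3. No profitable deviation — NE.
(Max, High, Low): Plant 1 can switch to High (15 → 19). Not NE.
(Max, Max, Idle): Plant 2 can switch to High (8 → 16). Not NE.
(Max, Max, Low): Plant 3 can switch to Idle (5 → 10). Not NE.

The pure Nash equilibria are (High, High, Low); (Max, High, Idle).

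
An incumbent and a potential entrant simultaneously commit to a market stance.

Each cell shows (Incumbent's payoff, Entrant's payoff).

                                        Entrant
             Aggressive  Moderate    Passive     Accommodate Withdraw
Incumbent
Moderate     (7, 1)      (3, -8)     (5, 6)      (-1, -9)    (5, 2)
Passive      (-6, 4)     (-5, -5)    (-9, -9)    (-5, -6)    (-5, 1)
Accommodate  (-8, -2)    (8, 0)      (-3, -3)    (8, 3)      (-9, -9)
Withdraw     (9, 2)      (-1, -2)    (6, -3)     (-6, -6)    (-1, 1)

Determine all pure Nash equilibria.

The pure Nash equilibria are (Accommodate, Accommodate), (Withdraw, Aggressive).

Incumbent against Aggressive: payoffs 7, -6, -8, 9 → best response Withdraw.
Incumbent against Moderate: payoffs 3, -5, 8, -1 → best response Accommodate.
Incumbent against Passive: payoffs 5, -9, -3, 6 → best response Withdraw.
Incumbent against Accommodate: payoffs -1, -5, 8, -6 → best response Accommodate.
Incumbent against Withdraw: payoffs 5, -5, -9, -1 → best response Moderate.
Entrant against Moderate: payoffs 1, -8, 6, -9, 2 → best response Passive.
Entrant against Passive: payoffs 4, -5, -9, -6, 1 → best response Aggressive.
Entrant against Accommodate: payoffs -2, 0, -3, 3, -9 → best response Accommodate.
Entrant against Withdraw: payoffs 2, -2, -3, -6, 1 → best response Aggressive.
Mutual best responses: (Accommodate, Accommodate); (Withdraw, Aggressive).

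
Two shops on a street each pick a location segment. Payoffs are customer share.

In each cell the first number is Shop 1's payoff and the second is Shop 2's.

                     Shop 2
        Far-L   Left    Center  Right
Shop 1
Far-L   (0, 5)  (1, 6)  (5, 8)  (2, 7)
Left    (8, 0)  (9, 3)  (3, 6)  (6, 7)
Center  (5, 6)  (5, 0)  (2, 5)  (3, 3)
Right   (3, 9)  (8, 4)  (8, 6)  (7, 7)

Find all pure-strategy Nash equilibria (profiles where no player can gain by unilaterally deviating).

Mark each player's best response to every combination of opponents' strategies; a profile where every player is best-responding is a pure Nash equilibrium.
Shop 1 against Far-L: payoffs 0, 8, 5, 3 → best response Left.
Shop 1 against Left: payoffs 1, 9, 5, 8 → best response Left.
Shop 1 against Center: payoffs 5, 3, 2, 8 → best response Right.
Shop 1 against Right: payoffs 2, 6, 3, 7 → best response Right.
Shop 2 against Far-L: payoffs 5, 6, 8, 7 → best response Center.
Shop 2 against Left: payoffs 0, 3, 6, 7 → best response Right.
Shop 2 against Center: payoffs 6, 0, 5, 3 → best response Far-L.
Shop 2 against Right: payoffs 9, 4, 6, 7 → best response Far-L.
No profile is a mutual best response for all players.

This game has no pure Nash equilibrium.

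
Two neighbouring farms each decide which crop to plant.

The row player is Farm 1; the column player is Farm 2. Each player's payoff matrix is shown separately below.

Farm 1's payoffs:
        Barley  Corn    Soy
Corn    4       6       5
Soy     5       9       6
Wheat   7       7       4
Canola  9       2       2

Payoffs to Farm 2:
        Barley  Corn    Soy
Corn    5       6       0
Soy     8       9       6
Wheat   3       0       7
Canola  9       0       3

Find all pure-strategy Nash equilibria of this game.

The pure Nash equilibria are (Soy, Corn), (Canola, Barley).

(Corn, Barley): Farm 1 can switch to Soy (4 → 5). Not NE.
(Corn, Corn): Farm 1 can switch to Soy (6 → 9). Not NE.
(Corn, Soy): Farm 1 can switch to Soy (5 → 6). Not NE.
(Soy, Barley): Farm 1 can switch to Wheat (5 → 7). Not NE.
(Soy, Corn): Farm 1 gets 9, best alternative 7; Farm 2 gets 9, best alternative 8. No profitable deviation — NE.
(Soy, Soy): Farm 2 can switch to Barley (6 → 8). Not NE.
(Wheat, Barley): Farm 1 can switch to Canola (7 → 9). Not NE.
(Canola, Barley): Farm 1 gets 9, best alternative 7; Farm 2 gets 9, best alternative 3. No profitable deviation — NE.
(The remaining 4 profiles each have a profitable deviation by the same check.)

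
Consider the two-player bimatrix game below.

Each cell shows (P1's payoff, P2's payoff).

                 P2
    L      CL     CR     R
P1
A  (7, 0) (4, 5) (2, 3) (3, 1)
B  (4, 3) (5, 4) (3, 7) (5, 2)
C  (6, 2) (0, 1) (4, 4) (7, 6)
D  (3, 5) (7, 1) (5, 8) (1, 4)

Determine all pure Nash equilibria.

Mark each player's best response to every combination of opponents' strategies; a profile where every player is best-responding is a pure Nash equilibrium.
P1 against L: payoffs 7, 4, 6, 3 → best response A.
P1 against CL: payoffs 4, 5, 0, 7 → best response D.
P1 against CR: payoffs 2, 3, 4, 5 → best response D.
P1 against R: payoffs 3, 5, 7, 1 → best response C.
P2 against A: payoffs 0, 5, 3, 1 → best response CL.
P2 against B: payoffs 3, 4, 7, 2 → best response CR.
P2 against C: payoffs 2, 1, 4, 6 → best response R.
P2 against D: payoffs 5, 1, 8, 4 → best response CR.
Mutual best responses: (C, R); (D, CR).

Pure-strategy Nash equilibria: (C, R); (D, CR)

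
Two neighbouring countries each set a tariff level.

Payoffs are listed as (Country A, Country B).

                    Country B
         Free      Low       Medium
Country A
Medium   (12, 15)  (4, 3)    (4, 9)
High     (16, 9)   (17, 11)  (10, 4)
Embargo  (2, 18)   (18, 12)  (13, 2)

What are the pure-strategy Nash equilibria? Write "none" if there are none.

none

(Medium, Free): Country A can switch to High (12 → 16). Not NE.
(Medium, Low): Country A can switch to High (4 → 17). Not NE.
(Medium, Medium): Country A can switch to High (4 → 10). Not NE.
(High, Free): Country B can switch to Low (9 → 11). Not NE.
(High, Low): Country A can switch to Embargo (17 → 18). Not NE.
(High, Medium): Country A can switch to Embargo (10 → 13). Not NE.
(Embargo, Free): Country A can switch to Medium (2 → 12). Not NE.
(Embargo, Low): Country B can switch to Free (12 → 18). Not NE.
(Embargo, Medium): Country B can switch to Free (2 → 18). Not NE.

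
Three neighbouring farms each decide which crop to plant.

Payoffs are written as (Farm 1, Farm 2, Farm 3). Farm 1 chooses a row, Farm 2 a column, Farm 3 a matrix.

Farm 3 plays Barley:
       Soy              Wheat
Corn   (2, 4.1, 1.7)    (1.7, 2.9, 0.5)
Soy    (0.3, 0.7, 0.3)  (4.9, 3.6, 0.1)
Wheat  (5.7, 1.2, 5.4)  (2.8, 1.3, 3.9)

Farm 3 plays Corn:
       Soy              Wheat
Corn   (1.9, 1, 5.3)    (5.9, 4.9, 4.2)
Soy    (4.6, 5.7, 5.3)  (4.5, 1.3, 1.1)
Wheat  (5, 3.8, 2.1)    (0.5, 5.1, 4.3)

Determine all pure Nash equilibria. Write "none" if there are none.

Pure NE: (Corn, Wheat, Corn)

Farm 1 against (Soy, Barley): payoffs 2, 0.3, 5.7 → best response Wheat.
Farm 1 against (Soy, Corn): payoffs 1.9, 4.6, 5 → best response Wheat.
Farm 1 against (Wheat, Barley): payoffs 1.7, 4.9, 2.8 → best response Soy.
Farm 1 against (Wheat, Corn): payoffs 5.9, 4.5, 0.5 → best response Corn.
Farm 2 against (Corn, Barley): payoffs 4.1, 2.9 → best response Soy.
Farm 2 against (Corn, Corn): payoffs 1, 4.9 → best response Wheat.
Farm 2 against (Soy, Barley): payoffs 0.7, 3.6 → best response Wheat.
Farm 2 against (Soy, Corn): payoffs 5.7, 1.3 → best response Soy.
Farm 2 against (Wheat, Barley): payoffs 1.2, 1.3 → best response Wheat.
Farm 2 against (Wheat, Corn): payoffs 3.8, 5.1 → best response Wheat.
Farm 3 against (Corn, Soy): payoffs 1.7, 5.3 → best response Corn.
Farm 3 against (Corn, Wheat): payoffs 0.5, 4.2 → best response Corn.
Farm 3 against (Soy, Soy): payoffs 0.3, 5.3 → best response Corn.
Farm 3 against (Soy, Wheat): payoffs 0.1, 1.1 → best response Corn.
Farm 3 against (Wheat, Soy): payoffs 5.4, 2.1 → best response Barley.
Farm 3 against (Wheat, Wheat): payoffs 3.9, 4.3 → best response Corn.
Mutual best responses: (Corn, Wheat, Corn).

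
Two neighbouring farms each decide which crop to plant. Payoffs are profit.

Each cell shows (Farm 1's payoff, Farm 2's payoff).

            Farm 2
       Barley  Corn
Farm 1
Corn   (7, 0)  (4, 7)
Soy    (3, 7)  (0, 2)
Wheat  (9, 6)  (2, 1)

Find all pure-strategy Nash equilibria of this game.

Pure-strategy Nash equilibria: (Corn, Corn); (Wheat, Barley)

Check each profile: it is a Nash equilibrium iff no player can strictly gain by switching unilaterally.
(Corn, Barley): Farm 1 can switch to Wheat (7 → 9). Not NE.
(Corn, Corn): Farm 1 gets 4, best alternative 2; Farm 2 gets 7, best alternative 0. No profitable deviation — NE.
(Soy, Barley): Farm 1 can switch to Corn (3 → 7). Not NE.
(Soy, Corn): Farm 1 can switch to Corn (0 → 4). Not NE.
(Wheat, Barley): Farm 1 gets 9, best alternative 7; Farm 2 gets 6, best alternative 1. No profitable deviation — NE.
(Wheat, Corn): Farm 1 can switch to Corn (2 → 4). Not NE.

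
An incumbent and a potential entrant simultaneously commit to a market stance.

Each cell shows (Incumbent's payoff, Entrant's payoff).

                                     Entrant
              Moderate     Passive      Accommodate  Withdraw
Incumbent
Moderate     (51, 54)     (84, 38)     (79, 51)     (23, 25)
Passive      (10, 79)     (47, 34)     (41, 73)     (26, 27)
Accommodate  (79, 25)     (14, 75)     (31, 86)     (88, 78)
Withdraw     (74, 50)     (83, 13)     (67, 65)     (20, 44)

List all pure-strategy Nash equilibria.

This game has no pure Nash equilibrium.

Incumbent against Moderate: payoffs 51, 10, 79, 74 → best response Accommodate.
Incumbent against Passive: payoffs 84, 47, 14, 83 → best response Moderate.
Incumbent against Accommodate: payoffs 79, 41, 31, 67 → best response Moderate.
Incumbent against Withdraw: payoffs 23, 26, 88, 20 → best response Accommodate.
Entrant against Moderate: payoffs 54, 38, 51, 25 → best response Moderate.
Entrant against Passive: payoffs 79, 34, 73, 27 → best response Moderate.
Entrant against Accommodate: payoffs 25, 75, 86, 78 → best response Accommodate.
Entrant against Withdraw: payoffs 50, 13, 65, 44 → best response Accommodate.
No profile is a mutual best response for all players.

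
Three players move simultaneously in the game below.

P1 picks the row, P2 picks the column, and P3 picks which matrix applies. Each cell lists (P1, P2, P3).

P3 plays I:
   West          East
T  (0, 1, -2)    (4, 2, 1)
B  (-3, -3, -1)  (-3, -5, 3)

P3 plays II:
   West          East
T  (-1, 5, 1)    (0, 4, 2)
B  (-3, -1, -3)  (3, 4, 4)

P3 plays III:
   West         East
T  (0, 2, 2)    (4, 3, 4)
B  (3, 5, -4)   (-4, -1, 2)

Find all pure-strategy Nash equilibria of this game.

Pure-strategy Nash equilibria: (T, East, III) and (B, East, II)

(T, West, I): P2 can switch to East (1 → 2). Not NE.
(T, West, II): P3 can switch to III (1 → 2). Not NE.
(T, West, III): P1 can switch to B (0 → 3). Not NE.
(T, East, I): P3 can switch to II (1 → 2). Not NE.
(T, East, II): P1 can switch to B (0 → 3). Not NE.
(T, East, III): P1 gets 4, best alternative -4; P2 gets 3, best alternative 2; P3 gets 4, best alternative 2. No profitable deviation — NE.
(B, West, I): P1 can switch to T (-3 → 0). Not NE.
(B, West, II): P1 can switch to T (-3 → -1). Not NE.
(B, West, III): P3 can switch to I (-4 → -1). Not NE.
(B, East, II): P1 gets 3, best alternative 0; P2 gets 4, best alternative -1; P3 gets 4, best alternative 3. No profitable deviation — NE.
(The remaining 2 profiles each have a profitable deviation by the same check.)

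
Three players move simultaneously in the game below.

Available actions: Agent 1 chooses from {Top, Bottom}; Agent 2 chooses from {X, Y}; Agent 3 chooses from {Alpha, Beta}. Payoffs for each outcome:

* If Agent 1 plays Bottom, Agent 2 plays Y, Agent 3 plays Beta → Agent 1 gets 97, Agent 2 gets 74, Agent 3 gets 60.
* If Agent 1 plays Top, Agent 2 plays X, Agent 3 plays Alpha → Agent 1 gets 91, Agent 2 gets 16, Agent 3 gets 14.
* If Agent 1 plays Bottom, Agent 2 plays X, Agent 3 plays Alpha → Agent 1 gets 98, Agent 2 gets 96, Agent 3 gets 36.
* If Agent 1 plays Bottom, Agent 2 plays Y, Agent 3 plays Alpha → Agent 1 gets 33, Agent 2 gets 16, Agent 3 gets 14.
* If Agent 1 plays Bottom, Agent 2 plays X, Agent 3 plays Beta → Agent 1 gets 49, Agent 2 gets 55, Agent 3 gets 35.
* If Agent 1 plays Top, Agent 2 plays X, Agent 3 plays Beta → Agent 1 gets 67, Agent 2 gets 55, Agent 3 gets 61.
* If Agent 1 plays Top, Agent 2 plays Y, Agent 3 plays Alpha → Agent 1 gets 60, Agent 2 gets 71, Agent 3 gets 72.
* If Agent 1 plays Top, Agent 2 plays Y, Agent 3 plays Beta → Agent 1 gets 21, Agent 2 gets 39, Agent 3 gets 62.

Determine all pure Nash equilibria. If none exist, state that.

The pure Nash equilibria are (Top, X, Beta); (Top, Y, Alpha); (Bottom, X, Alpha); (Bottom, Y, Beta).

Agent 1 against (X, Alpha): payoffs 91, 98 → best response Bottom.
Agent 1 against (X, Beta): payoffs 67, 49 → best response Top.
Agent 1 against (Y, Alpha): payoffs 60, 33 → best response Top.
Agent 1 against (Y, Beta): payoffs 21, 97 → best response Bottom.
Agent 2 against (Top, Alpha): payoffs 16, 71 → best response Y.
Agent 2 against (Top, Beta): payoffs 55, 39 → best response X.
Agent 2 against (Bottom, Alpha): payoffs 96, 16 → best response X.
Agent 2 against (Bottom, Beta): payoffs 55, 74 → best response Y.
Agent 3 against (Top, X): payoffs 14, 61 → best response Beta.
Agent 3 against (Top, Y): payoffs 72, 62 → best response Alpha.
Agent 3 against (Bottom, X): payoffs 36, 35 → best response Alpha.
Agent 3 against (Bottom, Y): payoffs 14, 60 → best response Beta.
Mutual best responses: (Top, X, Beta); (Top, Y, Alpha); (Bottom, X, Alpha); (Bottom, Y, Beta).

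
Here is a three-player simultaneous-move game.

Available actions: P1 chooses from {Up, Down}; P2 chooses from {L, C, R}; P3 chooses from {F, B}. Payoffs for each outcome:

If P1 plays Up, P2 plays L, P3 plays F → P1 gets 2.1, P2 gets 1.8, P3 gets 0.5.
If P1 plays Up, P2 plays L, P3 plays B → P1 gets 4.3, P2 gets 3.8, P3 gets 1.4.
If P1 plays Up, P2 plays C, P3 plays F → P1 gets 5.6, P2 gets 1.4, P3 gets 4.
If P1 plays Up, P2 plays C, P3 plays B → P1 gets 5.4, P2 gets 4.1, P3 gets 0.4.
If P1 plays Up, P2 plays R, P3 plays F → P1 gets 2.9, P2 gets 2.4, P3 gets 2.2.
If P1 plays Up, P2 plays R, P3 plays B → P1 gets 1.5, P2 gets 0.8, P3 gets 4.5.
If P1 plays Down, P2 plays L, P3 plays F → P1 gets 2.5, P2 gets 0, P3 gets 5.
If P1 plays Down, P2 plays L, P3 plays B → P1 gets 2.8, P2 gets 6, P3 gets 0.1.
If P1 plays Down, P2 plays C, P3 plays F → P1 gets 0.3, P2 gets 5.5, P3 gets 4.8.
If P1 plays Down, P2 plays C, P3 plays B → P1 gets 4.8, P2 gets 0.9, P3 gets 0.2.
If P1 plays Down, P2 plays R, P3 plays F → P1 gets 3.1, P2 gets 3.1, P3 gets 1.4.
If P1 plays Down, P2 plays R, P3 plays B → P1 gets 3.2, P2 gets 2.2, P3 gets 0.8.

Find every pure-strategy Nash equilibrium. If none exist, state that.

(Up, L, F): P1 can switch to Down (2.1 → 2.5). Not NE.
(Up, L, B): P2 can switch to C (3.8 → 4.1). Not NE.
(Up, C, F): P2 can switch to L (1.4 → 1.8). Not NE.
(Up, C, B): P3 can switch to F (0.4 → 4). Not NE.
(Up, R, F): P1 can switch to Down (2.9 → 3.1). Not NE.
(Up, R, B): P1 can switch to Down (1.5 → 3.2). Not NE.
(The remaining 6 profiles each have a profitable deviation by the same check.)

none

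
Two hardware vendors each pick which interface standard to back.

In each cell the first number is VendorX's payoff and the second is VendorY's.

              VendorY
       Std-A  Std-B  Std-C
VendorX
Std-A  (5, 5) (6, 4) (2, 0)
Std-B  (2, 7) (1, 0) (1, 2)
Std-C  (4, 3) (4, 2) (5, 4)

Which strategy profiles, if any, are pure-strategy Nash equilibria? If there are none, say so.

The pure Nash equilibria are (Std-A, Std-A); (Std-C, Std-C).

(Std-A, Std-A): VendorX gets 5, best alternative 4; VendorY gets 5, best alternative 4. No profitable deviation — NE.
(Std-A, Std-B): VendorY can switch to Std-A (4 → 5). Not NE.
(Std-A, Std-C): VendorX can switch to Std-C (2 → 5). Not NE.
(Std-B, Std-A): VendorX can switch to Std-A (2 → 5). Not NE.
(Std-B, Std-B): VendorX can switch to Std-A (1 → 6). Not NE.
(Std-B, Std-C): VendorX can switch to Std-A (1 → 2). Not NE.
(Std-C, Std-A): VendorX can switch to Std-A (4 → 5). Not NE.
(Std-C, Std-C): VendorX gets 5, best alternative 2; VendorY gets 4, best alternative 3. No profitable deviation — NE.
(The remaining 1 profile has a profitable deviation by the same check.)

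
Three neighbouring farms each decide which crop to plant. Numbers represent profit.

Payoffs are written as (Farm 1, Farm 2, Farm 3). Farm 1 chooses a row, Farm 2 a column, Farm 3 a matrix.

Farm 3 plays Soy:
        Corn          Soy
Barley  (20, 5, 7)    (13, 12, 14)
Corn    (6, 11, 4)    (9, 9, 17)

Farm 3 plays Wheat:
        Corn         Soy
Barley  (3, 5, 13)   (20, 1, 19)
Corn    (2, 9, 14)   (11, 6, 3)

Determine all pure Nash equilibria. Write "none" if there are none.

Pure NE: (Barley, Corn, Wheat)

(Barley, Corn, Soy): Farm 2 can switch to Soy (5 → 12). Not NE.
(Barley, Corn, Wheat): Farm 1 gets 3, best alternative 2; Farm 2 gets 5, best alternative 1; Farm 3 gets 13, best alternative 7. No profitable deviation — NE.
(Barley, Soy, Soy): Farm 3 can switch to Wheat (14 → 19). Not NE.
(Barley, Soy, Wheat): Farm 2 can switch to Corn (1 → 5). Not NE.
(Corn, Corn, Soy): Farm 1 can switch to Barley (6 → 20). Not NE.
(Corn, Corn, Wheat): Farm 1 can switch to Barley (2 → 3). Not NE.
(Corn, Soy, Soy): Farm 1 can switch to Barley (9 → 13). Not NE.
(Corn, Soy, Wheat): Farm 1 can switch to Barley (11 → 20). Not NE.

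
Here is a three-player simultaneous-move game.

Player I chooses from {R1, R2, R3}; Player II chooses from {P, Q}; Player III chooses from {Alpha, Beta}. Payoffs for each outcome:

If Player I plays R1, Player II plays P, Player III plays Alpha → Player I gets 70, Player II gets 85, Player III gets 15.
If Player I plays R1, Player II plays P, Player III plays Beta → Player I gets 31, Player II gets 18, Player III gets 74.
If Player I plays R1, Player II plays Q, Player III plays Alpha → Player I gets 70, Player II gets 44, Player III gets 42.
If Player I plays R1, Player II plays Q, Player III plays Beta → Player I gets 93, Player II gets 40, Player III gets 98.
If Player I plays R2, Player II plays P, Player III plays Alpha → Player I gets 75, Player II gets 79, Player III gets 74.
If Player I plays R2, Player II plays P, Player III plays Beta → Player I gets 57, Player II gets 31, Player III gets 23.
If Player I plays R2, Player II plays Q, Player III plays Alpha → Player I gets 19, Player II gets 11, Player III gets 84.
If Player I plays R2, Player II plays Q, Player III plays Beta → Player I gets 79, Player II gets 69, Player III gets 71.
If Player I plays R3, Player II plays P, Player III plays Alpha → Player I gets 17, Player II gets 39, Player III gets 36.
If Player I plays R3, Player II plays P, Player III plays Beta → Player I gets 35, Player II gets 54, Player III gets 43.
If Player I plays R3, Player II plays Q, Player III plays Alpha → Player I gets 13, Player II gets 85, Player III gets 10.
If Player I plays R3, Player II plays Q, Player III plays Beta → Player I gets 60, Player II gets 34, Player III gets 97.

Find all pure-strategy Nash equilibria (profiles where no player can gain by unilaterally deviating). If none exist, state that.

For each strategy profile, look for a profitable unilateral deviation.
(R1, P, Alpha): Player I can switch to R2 (70 → 75). Not NE.
(R1, P, Beta): Player I can switch to R2 (31 → 57). Not NE.
(R1, Q, Alpha): Player II can switch to P (44 → 85). Not NE.
(R1, Q, Beta): Player I gets 93, best alternative 79; Player II gets 40, best alternative 18; Player III gets 98, best alternative 42. No profitable deviation — NE.
(R2, P, Alpha): Player I gets 75, best alternative 70; Player II gets 79, best alternative 11; Player III gets 74, best alternative 23. No profitable deviation — NE.
(R2, P, Beta): Player II can switch to Q (31 → 69). Not NE.
(R2, Q, Alpha): Player I can switch to R1 (19 → 70). Not NE.
(R2, Q, Beta): Player I can switch to R1 (79 → 93). Not NE.
(R3, P, Alpha): Player I can switch to R1 (17 → 70). Not NE.
(R3, P, Beta): Player I can switch to R2 (35 → 57). Not NE.
(The remaining 2 profiles each have a profitable deviation by the same check.)

The pure Nash equilibria are (R1, Q, Beta); (R2, P, Alpha).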